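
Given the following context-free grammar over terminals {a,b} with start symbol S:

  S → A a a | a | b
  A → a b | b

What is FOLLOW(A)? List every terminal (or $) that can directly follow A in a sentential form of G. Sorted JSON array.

FIRST iteration:
pass 1:
  A via A→a b: +{a}
  A via A→b: +{b}
  S via S→A a a: +{a,b}
  FIRST[S]={a,b}  FIRST[A]={a,b}
pass 2: (stable)
  FIRST[S]={a,b}  FIRST[A]={a,b}

FOLLOW sets:
FOLLOW(S) := {$}
round 1:
  S→A a a: FOLLOW(A) ⊇ FIRST(a) = {a}; new: +{a}
  FOLLOW[S]={$}  FOLLOW[A]={a}
round 2: (stable)
  FOLLOW[S]={$}  FOLLOW[A]={a}

FOLLOW(A) = ["a"]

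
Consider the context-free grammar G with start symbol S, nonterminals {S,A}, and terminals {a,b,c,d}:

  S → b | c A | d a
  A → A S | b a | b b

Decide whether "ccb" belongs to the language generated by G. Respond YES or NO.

Convert to CNF:
  S -> T2 A | T3 T1 | b
  A -> A S | T0 T0 | T0 T1
  T0 -> b
  T1 -> a
  T2 -> c
  T3 -> d

CYK fill:
  cell(0,0) c: {T2}  orig:{}
  cell(1,1) c: {T2}  orig:{}
  cell(2,2) b: {S,T0}  orig:{S}
  cell(0,1) cc: ∅
  cell(1,2) cb: ∅
  cell(0,2) ccb: ∅

S ∉ T[0,2] ⇒ NO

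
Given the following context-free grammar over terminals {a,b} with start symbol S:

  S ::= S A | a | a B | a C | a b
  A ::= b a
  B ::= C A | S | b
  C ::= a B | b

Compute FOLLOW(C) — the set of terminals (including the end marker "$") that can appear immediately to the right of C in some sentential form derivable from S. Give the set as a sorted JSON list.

Compute FIRST by fixpoint:
iter 1:
  A via A→b a: +{b}
  B via B→b: +{b}
  C via C→a B: +{a}
  C via C→b: +{b}
  S via S→a: +{a}
  S: {a}  A: {b}  B: {b}  C: {a,b}
iter 2:
  B via B→C A: +{a}
  S: {a}  A: {b}  B: {a,b}  C: {a,b}
iter 3: (stable)
  S: {a}  A: {b}  B: {a,b}  C: {a,b}

FOLLOW sets:
seed FOLLOW(S) with $
pass 1:
  B→C A: FOLLOW(C) ⊇ FIRST(A) = {b}; new: +{b}
  C→a B: FOLLOW(B) ⊇ FOLLOW(C) ⊇ {b}; new: +{b}
  S→S A: FOLLOW(S) ⊇ FIRST(A) = {b}; new: +{b}
  S→S A: FOLLOW(A) ⊇ FOLLOW(S) ⊇ {$,b}; new: +{$,b}
  S→a B: FOLLOW(B) ⊇ FOLLOW(S) ⊇ {$,b}; new: +{$}
  S→a C: FOLLOW(C) ⊇ FOLLOW(S) ⊇ {$,b}; new: +{$}
  FOLLOW(S)={$,b}  FOLLOW(A)={$,b}  FOLLOW(B)={$,b}  FOLLOW(C)={$,b}
pass 2: (stable)
  FOLLOW(S)={$,b}  FOLLOW(A)={$,b}  FOLLOW(B)={$,b}  FOLLOW(C)={$,b}

FOLLOW(C) = ["$", "b"]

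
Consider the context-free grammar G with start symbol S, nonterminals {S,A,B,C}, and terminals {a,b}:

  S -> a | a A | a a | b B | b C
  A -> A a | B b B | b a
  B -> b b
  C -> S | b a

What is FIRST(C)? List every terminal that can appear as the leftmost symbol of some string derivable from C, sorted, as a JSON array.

FIRST sets, iterate to fixpoint:
iter 1:
  A via A→b a: +{b}
  B via B→b b: +{b}
  C via C→b a: +{b}
  S via S→a: +{a}
  S via S→b B: +{b}
  FIRST[S]={a,b}  FIRST[A]={b}  FIRST[B]={b}  FIRST[C]={b}
iter 2:
  C via C→S: +{a}
  FIRST[S]={a,b}  FIRST[A]={b}  FIRST[B]={b}  FIRST[C]={a,b}
iter 3: done
  FIRST[S]={a,b}  FIRST[A]={b}  FIRST[B]={b}  FIRST[C]={a,b}

FIRST(C) = ["a", "b"]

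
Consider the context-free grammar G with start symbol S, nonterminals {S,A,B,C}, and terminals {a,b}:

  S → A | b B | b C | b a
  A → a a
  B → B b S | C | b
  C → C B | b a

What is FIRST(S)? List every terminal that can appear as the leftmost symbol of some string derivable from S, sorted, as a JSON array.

FIRST iteration:
round 1:
  A via A→a a: +{a}
  B via B→b: +{b}
  C via C→b a: +{b}
  S via S→A: +{a}
  S via S→b B: +{b}
  FIRST(S)={a,b}  FIRST(A)={a}  FIRST(B)={b}  FIRST(C)={b}
round 2: — fixpoint
  FIRST(S)={a,b}  FIRST(A)={a}  FIRST(B)={b}  FIRST(C)={b}

FIRST(S) = ["a", "b"]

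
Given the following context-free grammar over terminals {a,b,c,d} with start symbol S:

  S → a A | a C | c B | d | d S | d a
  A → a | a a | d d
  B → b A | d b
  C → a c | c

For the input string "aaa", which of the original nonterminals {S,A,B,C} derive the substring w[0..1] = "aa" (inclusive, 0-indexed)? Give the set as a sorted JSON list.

Convert to CNF:
  S -> T0 A | T0 C | T1 S | T1 T0 | T3 B | d
  A -> T0 T0 | T1 T1 | a
  B -> T1 T2 | T2 A
  C -> T0 T3 | c
  T0 -> a
  T1 -> d
  T2 -> b
  T3 -> c

CYK fill, restricted to cells inside w[0..1]:
  [0..0]={A,T0}  "a"  orig:{A}
  [1..1]={A,T0}  "a"  orig:{A}
  [0..1]={A,S}  "aa"

Original NTs in T[0,1] deriving "aa": ["A", "S"]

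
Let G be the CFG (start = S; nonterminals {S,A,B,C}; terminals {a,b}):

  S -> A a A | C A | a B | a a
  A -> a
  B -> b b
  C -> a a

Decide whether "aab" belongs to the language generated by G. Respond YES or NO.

Convert to CNF:
  S -> A X2 | C A | T1 B | T1 T1
  A -> a
  B -> T0 T0
  C -> T1 T1
  T0 -> b
  T1 -> a
  X2 -> T1 A

CYK fill:
  T[0,0] 'a' = {A,T1}  orig:{A}
  T[1,1] 'a' = {A,T1}  orig:{A}
  T[2,2] 'b' = {T0}  orig:{}
  T[0,1] 'aa' = {C,S,X2}  orig:{C,S}
  T[1,2] 'ab' = ∅
  T[0,2] 'aab' = ∅

S ∉ T[0,2] ⇒ NO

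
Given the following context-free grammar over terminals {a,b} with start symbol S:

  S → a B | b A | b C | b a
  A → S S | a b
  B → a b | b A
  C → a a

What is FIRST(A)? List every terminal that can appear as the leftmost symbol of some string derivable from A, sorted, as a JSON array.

FIRST sets, iterate to fixpoint:
pass 1:
  A via A→a b: +{a}
  B via B→a b: +{a}
  B via B→b A: +{b}
  C via C→a a: +{a}
  S via S→a B: +{a}
  S via S→b A: +{b}
  S: {a,b}  A: {a}  B: {a,b}  C: {a}
pass 2:
  A via A→S S: +{b}
  S: {a,b}  A: {a,b}  B: {a,b}  C: {a}
pass 3: — fixpoint
  S: {a,b}  A: {a,b}  B: {a,b}  C: {a}

FIRST(A) = ["a", "b"]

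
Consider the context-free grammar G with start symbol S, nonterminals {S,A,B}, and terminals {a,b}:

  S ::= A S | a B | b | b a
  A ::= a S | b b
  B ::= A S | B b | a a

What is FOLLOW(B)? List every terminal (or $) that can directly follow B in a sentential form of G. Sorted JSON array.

FIRST sets, iterate to fixpoint:
round 1:
  A via A→a S: +{a}
  A via A→b b: +{b}
  B via B→A S: +{a,b}
  S via S→A S: +{a,b}
  FIRST[S]={a,b}  FIRST[A]={a,b}  FIRST[B]={a,b}
round 2: (stable)
  FIRST[S]={a,b}  FIRST[A]={a,b}  FIRST[B]={a,b}

FOLLOW iteration:
seed FOLLOW(S) with $
pass 1:
  B→A S: FOLLOW(A) ⊇ FIRST(S) = {a,b}; new: +{a,b}
  B→B b: FOLLOW(B) ⊇ FIRST(b) = {b}; new: +{b}
  S→a B: FOLLOW(B) ⊇ FOLLOW(S) ⊇ {$}; new: +{$}
  FOLLOW[S]={$}  FOLLOW[A]={a,b}  FOLLOW[B]={$,b}
pass 2:
  A→a S: FOLLOW(S) ⊇ FOLLOW(A) ⊇ {a,b}; new: +{a,b}
  S→a B: FOLLOW(B) ⊇ FOLLOW(S) ⊇ {$,a,b}; new: +{a}
  FOLLOW[S]={$,a,b}  FOLLOW[A]={a,b}  FOLLOW[B]={$,a,b}
pass 3: done
  FOLLOW[S]={$,a,b}  FOLLOW[A]={a,b}  FOLLOW[B]={$,a,b}

FOLLOW(B) = ["$", "a", "b"]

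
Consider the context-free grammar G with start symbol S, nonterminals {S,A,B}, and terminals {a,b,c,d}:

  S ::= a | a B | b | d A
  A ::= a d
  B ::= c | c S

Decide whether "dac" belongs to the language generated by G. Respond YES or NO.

CNF form of G:
  S -> T0 B | T1 A | a | b
  A -> T0 T1
  B -> T2 S | c
  T0 -> a
  T1 -> d
  T2 -> c

CYK table (by increasing span):
  T[0,0] 'd' = {T1}  orig:{}
  T[1,1] 'a' = {S,T0}  orig:{S}
  T[2,2] 'c' = {B,T2}  orig:{B}
  T[0,1] 'da' = ∅
  T[1,2] 'ac' = {S}
  T[0,2] 'dac' = ∅

S ∉ T[0,2] ⇒ NO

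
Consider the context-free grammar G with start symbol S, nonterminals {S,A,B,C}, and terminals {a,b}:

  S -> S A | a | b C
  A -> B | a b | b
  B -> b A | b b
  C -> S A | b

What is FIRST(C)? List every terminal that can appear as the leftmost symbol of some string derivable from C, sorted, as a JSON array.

FIRST iteration:
round 1:
  A via A→a b: +{a}
  A via A→b: +{b}
  B via B→b A: +{b}
  C via C→b: +{b}
  S via S→a: +{a}
  S via S→b C: +{b}
  FIRST(S)={a,b}  FIRST(A)={a,b}  FIRST(B)={b}  FIRST(C)={b}
round 2:
  C via C→S A: +{a}
  FIRST(S)={a,b}  FIRST(A)={a,b}  FIRST(B)={b}  FIRST(C)={a,b}
round 3: — fixpoint
  FIRST(S)={a,b}  FIRST(A)={a,b}  FIRST(B)={b}  FIRST(C)={a,b}

FIRST(C) = ["a", "b"]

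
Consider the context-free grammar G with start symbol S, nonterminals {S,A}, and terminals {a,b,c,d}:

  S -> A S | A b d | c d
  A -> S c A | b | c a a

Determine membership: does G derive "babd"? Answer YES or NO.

CNF form of G:
  S -> A S | A X6 | T0 T3
  A -> S X4 | T0 X5 | b
  T0 -> c
  T1 -> a
  T2 -> b
  T3 -> d
  X4 -> T0 A
  X5 -> T1 T1
  X6 -> T2 T3

Fill CYK table bottom-up:
  T[0,0] 'b' = {A,T2}  orig:{A}
  T[1,1] 'a' = {T1}  orig:{}
  T[2,2] 'b' = {A,T2}  orig:{A}
  T[3,3] 'd' = {T3}  orig:{}
  T[0,1] 'ba' = ∅
  T[1,2] 'ab' = ∅
  T[2,3] 'bd' = {X6}  orig:{}
  T[0,2] 'bab' = ∅
  T[1,3] 'abd' = ∅
  T[0,3] 'babd' = ∅

S ∉ T[0,3] ⇒ NO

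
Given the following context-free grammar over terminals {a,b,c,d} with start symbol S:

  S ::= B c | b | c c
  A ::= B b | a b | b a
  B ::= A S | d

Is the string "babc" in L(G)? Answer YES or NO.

CNF form of G:
  S -> B T2 | T2 T2 | b
  A -> B T0 | T0 T1 | T1 T0
  B -> A S | d
  T0 -> b
  T1 -> a
  T2 -> c

CYK fill:
  T[0,0] 'b' = {S,T0}  orig:{S}
  T[1,1] 'a' = {T1}  orig:{}
  T[2,2] 'b' = {S,T0}  orig:{S}
  T[3,3] 'c' = {T2}  orig:{}
  T[0,1] 'ba' = {A}
  T[1,2] 'ab' = {A}
  T[2,3] 'bc' = ∅
  T[0,2] 'bab' = {B}
  T[1,3] 'abc' = ∅
  T[0,3] 'babc' = {S}

S ∈ T[0,3] ⇒ YES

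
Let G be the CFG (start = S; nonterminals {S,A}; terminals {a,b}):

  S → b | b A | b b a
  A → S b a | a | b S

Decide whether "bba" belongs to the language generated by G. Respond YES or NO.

CNF form of G:
  S -> T0 A | T0 X3 | b
  A -> S X2 | T0 S | a
  T0 -> b
  T1 -> a
  X2 -> T0 T1
  X3 -> T0 T1

CYK fill:
  cell(0,0) b: {S,T0}  orig:{S}
  cell(1,1) b: {S,T0}  orig:{S}
  cell(2,2) a: {A,T1}  orig:{A}
  cell(0,1) bb: {A}
  cell(1,2) ba: {S,X2,X3}  orig:{S}
  cell(0,2) bba: {A,S}

S ∈ T[0,2] ⇒ YES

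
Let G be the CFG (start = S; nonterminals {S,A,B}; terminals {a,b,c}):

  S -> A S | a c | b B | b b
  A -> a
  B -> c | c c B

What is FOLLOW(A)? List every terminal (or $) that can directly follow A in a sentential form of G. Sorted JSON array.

Compute FIRST by fixpoint:
round 1:
  A via A→a: +{a}
  B via B→c: +{c}
  S via S→A S: +{a}
  S via S→b B: +{b}
  FIRST[S]={a,b}  FIRST[A]={a}  FIRST[B]={c}
round 2: — fixpoint
  FIRST[S]={a,b}  FIRST[A]={a}  FIRST[B]={c}

FOLLOW iteration:
initialize: $ ∈ FOLLOW(S)
[1]
  S→A S: FOLLOW(A) ⊇ FIRST(S) = {a,b}; new: +{a,b}
  S→b B: FOLLOW(B) ⊇ FOLLOW(S) ⊇ {$}; new: +{$}
  FOLLOW[S]={$}  FOLLOW[A]={a,b}  FOLLOW[B]={$}
[2] — fixpoint
  FOLLOW[S]={$}  FOLLOW[A]={a,b}  FOLLOW[B]={$}

FOLLOW(A) = ["a", "b"]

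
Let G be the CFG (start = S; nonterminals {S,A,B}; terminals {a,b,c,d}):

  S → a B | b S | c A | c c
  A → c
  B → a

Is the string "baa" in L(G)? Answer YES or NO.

CNF form of G:
  S -> T0 B | T1 S | T2 A | T2 T2
  A -> c
  B -> a
  T0 -> a
  T1 -> b
  T2 -> c

CYK table (by increasing span):
  cell(0,0) b: {T1}  orig:{}
  cell(1,1) a: {B,T0}  orig:{B}
  cell(2,2) a: {B,T0}  orig:{B}
  cell(0,1) ba: ∅
  cell(1,2) aa: {S}
  cell(0,2) baa: {S}

S ∈ T[0,2] ⇒ YES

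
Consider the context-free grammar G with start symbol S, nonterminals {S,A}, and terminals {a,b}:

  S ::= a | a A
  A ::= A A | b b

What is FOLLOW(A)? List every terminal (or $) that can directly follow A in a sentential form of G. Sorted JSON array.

FIRST iteration:
iter 1:
  A via A→b b: +{b}
  S via S→a: +{a}
  FIRST[S]={a}  FIRST[A]={b}
iter 2: — fixpoint
  FIRST[S]={a}  FIRST[A]={b}

Compute FOLLOW by fixpoint:
initialize: $ ∈ FOLLOW(S)
iter 1:
  A→A A: FOLLOW(A) ⊇ FIRST(A) = {b}; new: +{b}
  S→a A: FOLLOW(A) ⊇ FOLLOW(S) ⊇ {$}; new: +{$}
  FOLLOW(S)={$}  FOLLOW(A)={$,b}
iter 2: — fixpoint
  FOLLOW(S)={$}  FOLLOW(A)={$,b}

FOLLOW(A) = ["$", "b"]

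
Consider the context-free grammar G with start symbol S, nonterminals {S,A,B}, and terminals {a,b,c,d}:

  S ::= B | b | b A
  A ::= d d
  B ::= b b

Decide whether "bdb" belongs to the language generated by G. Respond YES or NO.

Convert to CNF:
  S -> T1 A | T1 T1 | b
  A -> T0 T0
  B -> T1 T1
  T0 -> d
  T1 -> b

CYK fill:
  [0..0]={S,T1}  "b"  orig:{S}
  [1..1]={T0}  "d"  orig:{}
  [2..2]={S,T1}  "b"  orig:{S}
  [0..1]=∅  "bd"
  [1..2]=∅  "db"
  [0..2]=∅  "bdb"

S ∉ T[0,2] ⇒ NO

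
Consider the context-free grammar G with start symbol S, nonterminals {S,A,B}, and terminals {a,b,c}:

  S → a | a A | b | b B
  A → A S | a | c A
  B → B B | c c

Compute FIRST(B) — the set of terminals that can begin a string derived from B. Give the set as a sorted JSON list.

FIRST iteration:
pass 1:
  A via A→a: +{a}
  A via A→c A: +{c}
  B via B→c c: +{c}
  S via S→a: +{a}
  S via S→b: +{b}
  FIRST(S)={a,b}  FIRST(A)={a,c}  FIRST(B)={c}
pass 2: (no change)
  FIRST(S)={a,b}  FIRST(A)={a,c}  FIRST(B)={c}

FIRST(B) = ["c"]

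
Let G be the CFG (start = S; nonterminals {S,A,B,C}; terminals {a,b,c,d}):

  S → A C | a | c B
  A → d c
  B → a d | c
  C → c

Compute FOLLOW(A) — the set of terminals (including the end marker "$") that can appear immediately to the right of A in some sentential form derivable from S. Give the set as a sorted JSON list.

FIRST iteration:
round 1:
  A via A→d c: +{d}
  B via B→a d: +{a}
  B via B→c: +{c}
  C via C→c: +{c}
  S via S→A C: +{d}
  S via S→a: +{a}
  S via S→c B: +{c}
  S: {a,c,d}  A: {d}  B: {a,c}  C: {c}
round 2: (no change)
  S: {a,c,d}  A: {d}  B: {a,c}  C: {c}

FOLLOW iteration:
FOLLOW(S) := {$}
iter 1:
  S→A C: FOLLOW(A) ⊇ FIRST(C) = {c}; new: +{c}
  S→A C: FOLLOW(C) ⊇ FOLLOW(S) ⊇ {$}; new: +{$}
  S→c B: FOLLOW(B) ⊇ FOLLOW(S) ⊇ {$}; new: +{$}
  FOLLOW(S)={$}  FOLLOW(A)={c}  FOLLOW(B)={$}  FOLLOW(C)={$}
iter 2: done
  FOLLOW(S)={$}  FOLLOW(A)={c}  FOLLOW(B)={$}  FOLLOW(C)={$}

FOLLOW(A) = ["c"]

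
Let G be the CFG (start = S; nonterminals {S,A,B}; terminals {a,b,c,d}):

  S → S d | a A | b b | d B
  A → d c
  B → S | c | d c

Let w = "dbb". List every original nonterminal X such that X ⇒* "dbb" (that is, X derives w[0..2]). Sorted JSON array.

Convert to CNF:
  S -> S T0 | T0 B | T2 A | T3 T3
  A -> T0 T1
  B -> S T0 | T0 B | T0 T1 | T2 A | T3 T3 | c
  T0 -> d
  T1 -> c
  T2 -> a
  T3 -> b

CYK fill — only the sub-triangle for w[0..2]:
  cell(0,0) d: {T0}  orig:{}
  cell(1,1) b: {T3}  orig:{}
  cell(2,2) b: {T3}  orig:{}
  cell(0,1) db: ∅
  cell(1,2) bb: {B,S}
  cell(0,2) dbb: {B,S}

Original NTs in T[0,2] deriving "dbb": ["B", "S"]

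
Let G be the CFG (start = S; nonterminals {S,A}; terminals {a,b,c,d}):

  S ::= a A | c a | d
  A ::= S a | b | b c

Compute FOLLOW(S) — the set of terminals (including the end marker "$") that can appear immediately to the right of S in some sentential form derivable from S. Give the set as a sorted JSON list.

FIRST sets, iterate to fixpoint:
round 1:
  A via A→b: +{b}
  S via S→a A: +{a}
  S via S→c a: +{c}
  S via S→d: +{d}
  FIRST[S]={a,c,d}  FIRST[A]={b}
round 2:
  A via A→S a: +{a,c,d}
  FIRST[S]={a,c,d}  FIRST[A]={a,b,c,d}
round 3: done
  FIRST[S]={a,c,d}  FIRST[A]={a,b,c,d}

FOLLOW sets:
FOLLOW(S) := {$}
iter 1:
  A→S a: FOLLOW(S) ⊇ FIRST(a) = {a}; new: +{a}
  S→a A: FOLLOW(A) ⊇ FOLLOW(S) ⊇ {$,a}; new: +{$,a}
  S: {$,a}  A: {$,a}
iter 2: (no change)
  S: {$,a}  A: {$,a}

FOLLOW(S) = ["$", "a"]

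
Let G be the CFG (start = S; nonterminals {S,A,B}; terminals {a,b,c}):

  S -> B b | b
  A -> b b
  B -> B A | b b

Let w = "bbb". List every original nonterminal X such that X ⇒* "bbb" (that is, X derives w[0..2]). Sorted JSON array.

Convert to CNF:
  S -> B T0 | b
  A -> T0 T0
  B -> B A | T0 T0
  T0 -> b

CYK fill (cells [i..j] with 0 ≤ i ≤ j ≤ 2 only):
  T[0,0] 'b' = {S,T0}  orig:{S}
  T[1,1] 'b' = {S,T0}  orig:{S}
  T[2,2] 'b' = {S,T0}  orig:{S}
  T[0,1] 'bb' = {A,B}
  T[1,2] 'bb' = {A,B}
  T[0,2] 'bbb' = {S}

Original NTs in T[0,2] deriving "bbb": ["S"]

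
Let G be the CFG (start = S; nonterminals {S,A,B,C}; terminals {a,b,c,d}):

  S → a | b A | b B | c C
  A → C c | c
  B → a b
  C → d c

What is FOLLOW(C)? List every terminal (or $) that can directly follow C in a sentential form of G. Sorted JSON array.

Compute FIRST by fixpoint:
[1]
  A via A→c: +{c}
  B via B→a b: +{a}
  C via C→d c: +{d}
  S via S→a: +{a}
  S via S→b A: +{b}
  S via S→c C: +{c}
  FIRST[S]={a,b,c}  FIRST[A]={c}  FIRST[B]={a}  FIRST[C]={d}
[2]
  A via A→C c: +{d}
  FIRST[S]={a,b,c}  FIRST[A]={c,d}  FIRST[B]={a}  FIRST[C]={d}
[3] — fixpoint
  FIRST[S]={a,b,c}  FIRST[A]={c,d}  FIRST[B]={a}  FIRST[C]={d}

Compute FOLLOW by fixpoint:
seed FOLLOW(S) with $
round 1:
  A→C c: FOLLOW(C) ⊇ FIRST(c) = {c}; new: +{c}
  S→b A: FOLLOW(A) ⊇ FOLLOW(S) ⊇ {$}; new: +{$}
  S→b B: FOLLOW(B) ⊇ FOLLOW(S) ⊇ {$}; new: +{$}
  S→c C: FOLLOW(C) ⊇ FOLLOW(S) ⊇ {$}; new: +{$}
  FOLLOW[S]={$}  FOLLOW[A]={$}  FOLLOW[B]={$}  FOLLOW[C]={$,c}
round 2: done
  FOLLOW[S]={$}  FOLLOW[A]={$}  FOLLOW[B]={$}  FOLLOW[C]={$,c}

FOLLOW(C) = ["$", "c"]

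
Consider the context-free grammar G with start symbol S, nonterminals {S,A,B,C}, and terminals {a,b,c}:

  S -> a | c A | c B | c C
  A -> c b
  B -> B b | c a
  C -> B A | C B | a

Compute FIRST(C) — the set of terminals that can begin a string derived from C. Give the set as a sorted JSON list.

Compute FIRST by fixpoint:
iter 1:
  A via A→c b: +{c}
  B via B→c a: +{c}
  C via C→B A: +{c}
  C via C→a: +{a}
  S via S→a: +{a}
  S via S→c A: +{c}
  FIRST[S]={a,c}  FIRST[A]={c}  FIRST[B]={c}  FIRST[C]={a,c}
iter 2: done
  FIRST[S]={a,c}  FIRST[A]={c}  FIRST[B]={c}  FIRST[C]={a,c}

FIRST(C) = ["a", "c"]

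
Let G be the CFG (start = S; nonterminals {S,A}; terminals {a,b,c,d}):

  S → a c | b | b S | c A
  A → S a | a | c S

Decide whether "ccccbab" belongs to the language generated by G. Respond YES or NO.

Convert to CNF:
  S -> T0 T1 | T1 A | T2 S | b
  A -> S T0 | T1 S | a
  T0 -> a
  T1 -> c
  T2 -> b

CYK fill:
  T[0,0] 'c' = {T1}  orig:{}
  T[1,1] 'c' = {T1}  orig:{}
  T[2,2] 'c' = {T1}  orig:{}
  T[3,3] 'c' = {T1}  orig:{}
  T[4,4] 'b' = {S,T2}  orig:{S}
  T[5,5] 'a' = {A,T0}  orig:{A}
  T[6,6] 'b' = {S,T2}  orig:{S}
  T[0,1] 'cc' = ∅
  T[1,2] 'cc' = ∅
  T[2,3] 'cc' = ∅
  T[3,4] 'cb' = {A}
  T[4,5] 'ba' = {A}
  T[5,6] 'ab' = ∅
  T[0,2] 'ccc' = ∅
  T[1,3] 'ccc' = ∅
  T[2,4] 'ccb' = {S}
  T[3,5] 'cba' = {S}
  T[4,6] 'bab' = ∅
  T[0,3] 'cccc' = ∅
  T[1,4] 'cccb' = {A}
  T[2,5] 'ccba' = {A}
  T[3,6] 'cbab' = ∅
  T[0,4] 'ccccb' = {S}
  T[1,5] 'cccba' = {S}
  T[2,6] 'ccbab' = ∅
  T[0,5] 'ccccba' = {A}
  T[1,6] 'cccbab' = ∅
  T[0,6] 'ccccbab' = ∅

S ∉ T[0,6] ⇒ NO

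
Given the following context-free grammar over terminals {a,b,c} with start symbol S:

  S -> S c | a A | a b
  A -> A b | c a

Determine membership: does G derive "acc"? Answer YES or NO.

CNF form of G:
  S -> S T1 | T2 A | T2 T0
  A -> A T0 | T1 T2
  T0 -> b
  T1 -> c
  T2 -> a

CYK fill:
  T[0,0] 'a' = {T2}  orig:{}
  T[1,1] 'c' = {T1}  orig:{}
  T[2,2] 'c' = {T1}  orig:{}
  T[0,1] 'ac' = ∅
  T[1,2] 'cc' = ∅
  T[0,2] 'acc' = ∅

S ∉ T[0,2] ⇒ NO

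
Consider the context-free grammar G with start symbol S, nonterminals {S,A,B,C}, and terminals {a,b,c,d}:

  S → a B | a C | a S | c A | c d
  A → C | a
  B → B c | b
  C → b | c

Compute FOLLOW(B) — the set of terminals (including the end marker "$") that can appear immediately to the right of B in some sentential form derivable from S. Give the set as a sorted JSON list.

FIRST sets, iterate to fixpoint:
round 1:
  A via A→a: +{a}
  B via B→b: +{b}
  C via C→b: +{b}
  C via C→c: +{c}
  S via S→a B: +{a}
  S via S→c A: +{c}
  S: {a,c}  A: {a}  B: {b}  C: {b,c}
round 2:
  A via A→C: +{b,c}
  S: {a,c}  A: {a,b,c}  B: {b}  C: {b,c}
round 3: — fixpoint
  S: {a,c}  A: {a,b,c}  B: {b}  C: {b,c}

FOLLOW sets:
seed FOLLOW(S) with $
iter 1:
  B→B c: FOLLOW(B) ⊇ FIRST(c) = {c}; new: +{c}
  S→a B: FOLLOW(B) ⊇ FOLLOW(S) ⊇ {$}; new: +{$}
  S→a C: FOLLOW(C) ⊇ FOLLOW(S) ⊇ {$}; new: +{$}
  S→c A: FOLLOW(A) ⊇ FOLLOW(S) ⊇ {$}; new: +{$}
  FOLLOW(S)={$}  FOLLOW(A)={$}  FOLLOW(B)={$,c}  FOLLOW(C)={$}
iter 2: (no change)
  FOLLOW(S)={$}  FOLLOW(A)={$}  FOLLOW(B)={$,c}  FOLLOW(C)={$}

FOLLOW(B) = ["$", "c"]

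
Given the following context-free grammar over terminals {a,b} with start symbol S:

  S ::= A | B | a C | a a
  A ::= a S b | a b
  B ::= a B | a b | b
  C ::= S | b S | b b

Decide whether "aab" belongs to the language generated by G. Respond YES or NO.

CNF form of G:
  S -> T0 B | T0 C | T0 T0 | T0 T1 | T0 X4 | b
  A -> T0 T1 | T0 X2
  B -> T0 B | T0 T1 | b
  C -> T0 B | T0 C | T0 T0 | T0 T1 | T0 X3 | T1 S | T1 T1 | b
  T0 -> a
  T1 -> b
  X2 -> S T1
  X3 -> S T1
  X4 -> S T1

Fill CYK table bottom-up:
  T[0,0] 'a' = {T0}  orig:{}
  T[1,1] 'a' = {T0}  orig:{}
  T[2,2] 'b' = {B,C,S,T1}  orig:{B,C,S}
  T[0,1] 'aa' = {C,S}
  T[1,2] 'ab' = {A,B,C,S}
  T[0,2] 'aab' = {B,C,S,X2,X3,X4}  orig:{B,C,S}

S ∈ T[0,2] ⇒ YES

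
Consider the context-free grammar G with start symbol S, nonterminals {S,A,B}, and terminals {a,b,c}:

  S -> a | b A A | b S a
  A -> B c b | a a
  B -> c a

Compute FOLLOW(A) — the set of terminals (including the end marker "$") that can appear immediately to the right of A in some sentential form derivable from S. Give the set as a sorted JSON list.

Compute FIRST by fixpoint:
round 1:
  A via A→a a: +{a}
  B via B→c a: +{c}
  S via S→a: +{a}
  S via S→b A A: +{b}
  FIRST[S]={a,b}  FIRST[A]={a}  FIRST[B]={c}
round 2:
  A via A→B c b: +{c}
  FIRST[S]={a,b}  FIRST[A]={a,c}  FIRST[B]={c}
round 3: (stable)
  FIRST[S]={a,b}  FIRST[A]={a,c}  FIRST[B]={c}

Compute FOLLOW by fixpoint:
FOLLOW(S) := {$}
round 1:
  A→B c b: FOLLOW(B) ⊇ FIRST(c) = {c}; new: +{c}
  S→b A A: FOLLOW(A) ⊇ FIRST(A) = {a,c}; new: +{a,c}
  S→b A A: FOLLOW(A) ⊇ FOLLOW(S) ⊇ {$}; new: +{$}
  S→b S a: FOLLOW(S) ⊇ FIRST(a) = {a}; new: +{a}
  FOLLOW[S]={$,a}  FOLLOW[A]={$,a,c}  FOLLOW[B]={c}
round 2: — fixpoint
  FOLLOW[S]={$,a}  FOLLOW[A]={$,a,c}  FOLLOW[B]={c}

FOLLOW(A) = ["$", "a", "c"]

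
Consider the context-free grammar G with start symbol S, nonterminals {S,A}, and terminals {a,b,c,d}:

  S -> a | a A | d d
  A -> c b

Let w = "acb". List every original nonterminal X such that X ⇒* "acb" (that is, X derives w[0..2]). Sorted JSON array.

Convert to CNF:
  S -> T2 A | T3 T3 | a
  A -> T0 T1
  T0 -> c
  T1 -> b
  T2 -> a
  T3 -> d

CYK fill, restricted to cells inside w[0..2]:
  [0..0]={S,T2}  "a"  orig:{S}
  [1..1]={T0}  "c"  orig:{}
  [2..2]={T1}  "b"  orig:{}
  [0..1]=∅  "ac"
  [1..2]={A}  "cb"
  [0..2]={S}  "acb"

Original NTs in T[0,2] deriving "acb": ["S"]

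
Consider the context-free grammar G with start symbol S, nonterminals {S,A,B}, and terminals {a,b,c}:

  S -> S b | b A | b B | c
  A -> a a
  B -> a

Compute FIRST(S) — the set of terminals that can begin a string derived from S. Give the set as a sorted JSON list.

FIRST iteration:
pass 1:
  A via A→a a: +{a}
  B via B→a: +{a}
  S via S→b A: +{b}
  S via S→c: +{c}
  S: {b,c}  A: {a}  B: {a}
pass 2: (no change)
  S: {b,c}  A: {a}  B: {a}

FIRST(S) = ["b", "c"]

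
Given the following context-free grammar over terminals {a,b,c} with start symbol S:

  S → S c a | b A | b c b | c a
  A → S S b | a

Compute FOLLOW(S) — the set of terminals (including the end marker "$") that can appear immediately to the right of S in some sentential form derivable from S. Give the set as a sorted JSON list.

FIRST sets, iterate to fixpoint:
pass 1:
  A via A→a: +{a}
  S via S→b A: +{b}
  S via S→c a: +{c}
  FIRST(S)={b,c}  FIRST(A)={a}
pass 2:
  A via A→S S b: +{b,c}
  FIRST(S)={b,c}  FIRST(A)={a,b,c}
pass 3: done
  FIRST(S)={b,c}  FIRST(A)={a,b,c}

FOLLOW sets:
FOLLOW(S) := {$}
round 1:
  A→S S b: FOLLOW(S) ⊇ FIRST(S) = {b,c}; new: +{b,c}
  S→b A: FOLLOW(A) ⊇ FOLLOW(S) ⊇ {$,b,c}; new: +{$,b,c}
  FOLLOW(S)={$,b,c}  FOLLOW(A)={$,b,c}
round 2: — fixpoint
  FOLLOW(S)={$,b,c}  FOLLOW(A)={$,b,c}

FOLLOW(S) = ["$", "b", "c"]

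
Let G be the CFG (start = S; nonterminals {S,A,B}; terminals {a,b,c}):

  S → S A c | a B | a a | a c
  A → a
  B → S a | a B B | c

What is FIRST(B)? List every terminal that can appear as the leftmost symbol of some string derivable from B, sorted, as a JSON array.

Compute FIRST by fixpoint:
round 1:
  A via A→a: +{a}
  B via B→a B B: +{a}
  B via B→c: +{c}
  S via S→a B: +{a}
  S: {a}  A: {a}  B: {a,c}
round 2: (stable)
  S: {a}  A: {a}  B: {a,c}

FIRST(B) = ["a", "c"]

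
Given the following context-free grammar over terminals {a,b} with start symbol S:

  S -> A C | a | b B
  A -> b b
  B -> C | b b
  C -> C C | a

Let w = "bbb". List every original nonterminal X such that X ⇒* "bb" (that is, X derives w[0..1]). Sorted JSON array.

CNF form of G:
  S -> A C | T0 B | a
  A -> T0 T0
  B -> C C | T0 T0 | a
  C -> C C | a
  T0 -> b

CYK fill, restricted to cells inside w[0..1]:
  [0..0]={T0}  "b"  orig:{}
  [1..1]={T0}  "b"  orig:{}
  [0..1]={A,B}  "bb"

Original NTs in T[0,1] deriving "bb": ["A", "B"]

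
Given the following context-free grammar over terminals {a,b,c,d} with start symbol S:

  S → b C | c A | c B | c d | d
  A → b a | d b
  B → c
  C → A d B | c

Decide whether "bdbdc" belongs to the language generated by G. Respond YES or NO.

CNF form of G:
  S -> T0 C | T3 A | T3 B | T3 T2 | d
  A -> T0 T1 | T2 T0
  B -> c
  C -> A X4 | c
  T0 -> b
  T1 -> a
  T2 -> d
  T3 -> c
  X4 -> T2 B

CYK fill:
  T[0,0] 'b' = {T0}  orig:{}
  T[1,1] 'd' = {S,T2}  orig:{S}
  T[2,2] 'b' = {T0}  orig:{}
  T[3,3] 'd' = {S,T2}  orig:{S}
  T[4,4] 'c' = {B,C,T3}  orig:{B,C}
  T[0,1] 'bd' = ∅
  T[1,2] 'db' = {A}
  T[2,3] 'bd' = ∅
  T[3,4] 'dc' = {X4}  orig:{}
  T[0,2] 'bdb' = ∅
  T[1,3] 'dbd' = ∅
  T[2,4] 'bdc' = ∅
  T[0,3] 'bdbd' = ∅
  T[1,4] 'dbdc' = {C}
  T[0,4] 'bdbdc' = {S}

S ∈ T[0,4] ⇒ YES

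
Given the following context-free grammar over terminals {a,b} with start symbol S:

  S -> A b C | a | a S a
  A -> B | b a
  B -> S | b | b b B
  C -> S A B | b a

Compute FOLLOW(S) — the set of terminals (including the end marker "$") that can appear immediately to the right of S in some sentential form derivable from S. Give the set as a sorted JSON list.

FIRST sets, iterate to fixpoint:
round 1:
  A via A→b a: +{b}
  B via B→b: +{b}
  C via C→b a: +{b}
  S via S→A b C: +{b}
  S via S→a: +{a}
  S: {a,b}  A: {b}  B: {b}  C: {b}
round 2:
  B via B→S: +{a}
  C via C→S A B: +{a}
  S: {a,b}  A: {b}  B: {a,b}  C: {a,b}
round 3:
  A via A→B: +{a}
  S: {a,b}  A: {a,b}  B: {a,b}  C: {a,b}
round 4: (no change)
  S: {a,b}  A: {a,b}  B: {a,b}  C: {a,b}

Compute FOLLOW by fixpoint:
FOLLOW(S) := {$}
[1]
  C→S A B: FOLLOW(S) ⊇ FIRST(A) = {a,b}; new: +{a,b}
  C→S A B: FOLLOW(A) ⊇ FIRST(B) = {a,b}; new: +{a,b}
  S→A b C: FOLLOW(C) ⊇ FOLLOW(S) ⊇ {$,a,b}; new: +{$,a,b}
  FOLLOW(S)={$,a,b}  FOLLOW(A)={a,b}  FOLLOW(B)={}  FOLLOW(C)={$,a,b}
[2]
  A→B: FOLLOW(B) ⊇ FOLLOW(A) ⊇ {a,b}; new: +{a,b}
  C→S A B: FOLLOW(B) ⊇ FOLLOW(C) ⊇ {$,a,b}; new: +{$}
  FOLLOW(S)={$,a,b}  FOLLOW(A)={a,b}  FOLLOW(B)={$,a,b}  FOLLOW(C)={$,a,b}
[3] (no change)
  FOLLOW(S)={$,a,b}  FOLLOW(A)={a,b}  FOLLOW(B)={$,a,b}  FOLLOW(C)={$,a,b}

FOLLOW(S) = ["$", "a", "b"]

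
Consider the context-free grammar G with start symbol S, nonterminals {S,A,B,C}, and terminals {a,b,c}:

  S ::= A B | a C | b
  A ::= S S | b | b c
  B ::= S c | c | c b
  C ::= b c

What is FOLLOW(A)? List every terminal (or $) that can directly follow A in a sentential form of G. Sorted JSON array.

FIRST iteration:
[1]
  A via A→b: +{b}
  B via B→c: +{c}
  C via C→b c: +{b}
  S via S→A B: +{b}
  S via S→a C: +{a}
  S: {a,b}  A: {b}  B: {c}  C: {b}
[2]
  A via A→S S: +{a}
  B via B→S c: +{a,b}
  S: {a,b}  A: {a,b}  B: {a,b,c}  C: {b}
[3] — fixpoint
  S: {a,b}  A: {a,b}  B: {a,b,c}  C: {b}

FOLLOW sets:
seed FOLLOW(S) with $
[1]
  A→S S: FOLLOW(S) ⊇ FIRST(S) = {a,b}; new: +{a,b}
  B→S c: FOLLOW(S) ⊇ FIRST(c) = {c}; new: +{c}
  S→A B: FOLLOW(A) ⊇ FIRST(B) = {a,b,c}; new: +{a,b,c}
  S→A B: FOLLOW(B) ⊇ FOLLOW(S) ⊇ {$,a,b,c}; new: +{$,a,b,c}
  S→a C: FOLLOW(C) ⊇ FOLLOW(S) ⊇ {$,a,b,c}; new: +{$,a,b,c}
  FOLLOW[S]={$,a,b,c}  FOLLOW[A]={a,b,c}  FOLLOW[B]={$,a,b,c}  FOLLOW[C]={$,a,b,c}
[2] (stable)
  FOLLOW[S]={$,a,b,c}  FOLLOW[A]={a,b,c}  FOLLOW[B]={$,a,b,c}  FOLLOW[C]={$,a,b,c}

FOLLOW(A) = ["a", "b", "c"]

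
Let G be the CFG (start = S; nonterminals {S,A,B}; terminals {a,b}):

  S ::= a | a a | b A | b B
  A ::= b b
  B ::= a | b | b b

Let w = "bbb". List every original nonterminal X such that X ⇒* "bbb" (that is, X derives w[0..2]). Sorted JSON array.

CNF form of G:
  S -> T0 A | T0 B | T1 T1 | a
  A -> T0 T0
  B -> T0 T0 | a | b
  T0 -> b
  T1 -> a

CYK table (by increasing span) — only the sub-triangle for w[0..2]:
  [0..0]={B,T0}  "b"  orig:{B}
  [1..1]={B,T0}  "b"  orig:{B}
  [2..2]={B,T0}  "b"  orig:{B}
  [0..1]={A,B,S}  "bb"
  [1..2]={A,B,S}  "bb"
  [0..2]={S}  "bbb"

Original NTs in T[0,2] deriving "bbb": ["S"]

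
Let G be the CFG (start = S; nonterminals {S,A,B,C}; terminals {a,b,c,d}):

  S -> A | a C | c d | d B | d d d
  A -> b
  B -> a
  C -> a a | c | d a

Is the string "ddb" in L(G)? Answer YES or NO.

CNF form of G:
  S -> T0 C | T1 B | T1 X3 | T2 T1 | b
  A -> b
  B -> a
  C -> T0 T0 | T1 T0 | c
  T0 -> a
  T1 -> d
  T2 -> c
  X3 -> T1 T1

CYK fill:
  cell(0,0) d: {T1}  orig:{}
  cell(1,1) d: {T1}  orig:{}
  cell(2,2) b: {A,S}
  cell(0,1) dd: {X3}  orig:{}
  cell(1,2) db: ∅
  cell(0,2) ddb: ∅

S ∉ T[0,2] ⇒ NO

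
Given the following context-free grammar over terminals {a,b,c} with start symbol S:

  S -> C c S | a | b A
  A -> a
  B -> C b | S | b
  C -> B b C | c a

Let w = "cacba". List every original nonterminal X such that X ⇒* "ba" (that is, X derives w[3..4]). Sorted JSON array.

CNF form of G:
  S -> C X5 | T0 A | a
  A -> a
  B -> C T0 | C X3 | T0 A | a | b
  C -> B X4 | T1 T2
  T0 -> b
  T1 -> c
  T2 -> a
  X3 -> T1 S
  X4 -> T0 C
  X5 -> T1 S

Fill CYK table bottom-up, restricted to cells inside w[3..4]:
  [3..3]={B,T0}  "b"  orig:{B}
  [4..4]={A,B,S,T2}  "a"  orig:{A,B,S}
  [3..4]={B,S}  "ba"

Original NTs in T[3,4] deriving "ba": ["B", "S"]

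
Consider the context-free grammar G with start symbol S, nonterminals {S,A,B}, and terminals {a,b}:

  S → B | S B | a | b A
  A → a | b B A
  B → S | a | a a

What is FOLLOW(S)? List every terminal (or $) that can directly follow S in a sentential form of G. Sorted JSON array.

FIRST iteration:
[1]
  A via A→a: +{a}
  A via A→b B A: +{b}
  B via B→a: +{a}
  S via S→B: +{a}
  S via S→b A: +{b}
  FIRST(S)={a,b}  FIRST(A)={a,b}  FIRST(B)={a}
[2]
  B via B→S: +{b}
  FIRST(S)={a,b}  FIRST(A)={a,b}  FIRST(B)={a,b}
[3] (no change)
  FIRST(S)={a,b}  FIRST(A)={a,b}  FIRST(B)={a,b}

FOLLOW sets:
seed FOLLOW(S) with $
pass 1:
  A→b B A: FOLLOW(B) ⊇ FIRST(A) = {a,b}; new: +{a,b}
  B→S: FOLLOW(S) ⊇ FOLLOW(B) ⊇ {a,b}; new: +{a,b}
  S→B: FOLLOW(B) ⊇ FOLLOW(S) ⊇ {$,a,b}; new: +{$}
  S→b A: FOLLOW(A) ⊇ FOLLOW(S) ⊇ {$,a,b}; new: +{$,a,b}
  FOLLOW[S]={$,a,b}  FOLLOW[A]={$,a,b}  FOLLOW[B]={$,a,b}
pass 2: (stable)
  FOLLOW[S]={$,a,b}  FOLLOW[A]={$,a,b}  FOLLOW[B]={$,a,b}

FOLLOW(S) = ["$", "a", "b"]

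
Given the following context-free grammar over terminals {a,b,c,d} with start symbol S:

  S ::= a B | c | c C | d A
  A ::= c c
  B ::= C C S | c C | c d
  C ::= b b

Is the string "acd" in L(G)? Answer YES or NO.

CNF form of G:
  S -> T0 C | T1 A | T3 B | c
  A -> T0 T0
  B -> C X4 | T0 C | T0 T1
  C -> T2 T2
  T0 -> c
  T1 -> d
  T2 -> b
  T3 -> a
  X4 -> C S

CYK fill:
  [0..0]={T3}  "a"  orig:{}
  [1..1]={S,T0}  "c"  orig:{S}
  [2..2]={T1}  "d"  orig:{}
  [0..1]=∅  "ac"
  [1..2]={B}  "cd"
  [0..2]={S}  "acd"

S ∈ T[0,2] ⇒ YES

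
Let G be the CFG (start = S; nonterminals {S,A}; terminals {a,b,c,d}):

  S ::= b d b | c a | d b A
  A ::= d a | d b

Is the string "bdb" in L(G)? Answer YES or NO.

Convert to CNF:
  S -> T0 X5 | T2 X4 | T3 T1
  A -> T0 T1 | T0 T2
  T0 -> d
  T1 -> a
  T2 -> b
  T3 -> c
  X4 -> T0 T2
  X5 -> T2 A

CYK table (by increasing span):
  T[0,0] 'b' = {T2}  orig:{}
  T[1,1] 'd' = {T0}  orig:{}
  T[2,2] 'b' = {T2}  orig:{}
  T[0,1] 'bd' = ∅
  T[1,2] 'db' = {A,X4}  orig:{A}
  T[0,2] 'bdb' = {S,X5}  orig:{S}

S ∈ T[0,2] ⇒ YES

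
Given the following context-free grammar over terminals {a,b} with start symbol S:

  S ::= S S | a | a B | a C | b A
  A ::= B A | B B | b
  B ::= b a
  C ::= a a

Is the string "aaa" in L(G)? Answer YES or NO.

Convert to CNF:
  S -> S S | T0 A | T1 B | T1 C | a
  A -> B A | B B | b
  B -> T0 T1
  C -> T1 T1
  T0 -> b
  T1 -> a

CYK fill:
  [0..0]={S,T1}  "a"  orig:{S}
  [1..1]={S,T1}  "a"  orig:{S}
  [2..2]={S,T1}  "a"  orig:{S}
  [0..1]={C,S}  "aa"
  [1..2]={C,S}  "aa"
  [0..2]={S}  "aaa"

S ∈ T[0,2] ⇒ YES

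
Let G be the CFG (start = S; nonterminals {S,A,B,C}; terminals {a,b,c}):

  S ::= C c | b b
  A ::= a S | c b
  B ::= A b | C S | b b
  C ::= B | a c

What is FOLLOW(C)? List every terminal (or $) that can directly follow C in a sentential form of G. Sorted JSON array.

FIRST sets, iterate to fixpoint:
[1]
  A via A→a S: +{a}
  A via A→c b: +{c}
  B via B→A b: +{a,c}
  B via B→b b: +{b}
  C via C→B: +{a,b,c}
  S via S→C c: +{a,b,c}
  S: {a,b,c}  A: {a,c}  B: {a,b,c}  C: {a,b,c}
[2] (stable)
  S: {a,b,c}  A: {a,c}  B: {a,b,c}  C: {a,b,c}

FOLLOW iteration:
seed FOLLOW(S) with $
round 1:
  B→A b: FOLLOW(A) ⊇ FIRST(b) = {b}; new: +{b}
  B→C S: FOLLOW(C) ⊇ FIRST(S) = {a,b,c}; new: +{a,b,c}
  C→B: FOLLOW(B) ⊇ FOLLOW(C) ⊇ {a,b,c}; new: +{a,b,c}
  S: {$}  A: {b}  B: {a,b,c}  C: {a,b,c}
round 2:
  A→a S: FOLLOW(S) ⊇ FOLLOW(A) ⊇ {b}; new: +{b}
  B→C S: FOLLOW(S) ⊇ FOLLOW(B) ⊇ {a,b,c}; new: +{a,c}
  S: {$,a,b,c}  A: {b}  B: {a,b,c}  C: {a,b,c}
round 3: done
  S: {$,a,b,c}  A: {b}  B: {a,b,c}  C: {a,b,c}

FOLLOW(C) = ["a", "b", "c"]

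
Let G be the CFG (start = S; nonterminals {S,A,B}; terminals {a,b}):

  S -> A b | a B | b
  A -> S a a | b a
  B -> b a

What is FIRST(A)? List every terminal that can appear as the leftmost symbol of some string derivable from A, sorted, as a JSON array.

FIRST sets, iterate to fixpoint:
[1]
  A via A→b a: +{b}
  B via B→b a: +{b}
  S via S→A b: +{b}
  S via S→a B: +{a}
  FIRST(S)={a,b}  FIRST(A)={b}  FIRST(B)={b}
[2]
  A via A→S a a: +{a}
  FIRST(S)={a,b}  FIRST(A)={a,b}  FIRST(B)={b}
[3] (stable)
  FIRST(S)={a,b}  FIRST(A)={a,b}  FIRST(B)={b}

FIRST(A) = ["a", "b"]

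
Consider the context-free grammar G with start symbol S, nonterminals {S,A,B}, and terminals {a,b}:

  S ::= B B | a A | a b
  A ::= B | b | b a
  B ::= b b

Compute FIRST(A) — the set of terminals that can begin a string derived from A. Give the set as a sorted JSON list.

FIRST iteration:
[1]
  A via A→b: +{b}
  B via B→b b: +{b}
  S via S→B B: +{b}
  S via S→a A: +{a}
  S: {a,b}  A: {b}  B: {b}
[2] — fixpoint
  S: {a,b}  A: {b}  B: {b}

FIRST(A) = ["b"]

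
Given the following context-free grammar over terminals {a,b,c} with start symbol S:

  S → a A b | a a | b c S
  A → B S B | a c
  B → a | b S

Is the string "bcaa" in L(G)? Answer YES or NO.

CNF form of G:
  S -> T0 T0 | T0 X4 | T2 X5
  A -> B X3 | T0 T1
  B -> T2 S | a
  T0 -> a
  T1 -> c
  T2 -> b
  X3 -> S B
  X4 -> A T2
  X5 -> T1 S

CYK fill:
  [0..0]={T2}  "b"  orig:{}
  [1..1]={T1}  "c"  orig:{}
  [2..2]={B,T0}  "a"  orig:{B}
  [3..3]={B,T0}  "a"  orig:{B}
  [0..1]=∅  "bc"
  [1..2]=∅  "ca"
  [2..3]={S}  "aa"
  [0..2]=∅  "bca"
  [1..3]={X5}  "caa"  orig:{}
  [0..3]={S}  "bcaa"

S ∈ T[0,3] ⇒ YES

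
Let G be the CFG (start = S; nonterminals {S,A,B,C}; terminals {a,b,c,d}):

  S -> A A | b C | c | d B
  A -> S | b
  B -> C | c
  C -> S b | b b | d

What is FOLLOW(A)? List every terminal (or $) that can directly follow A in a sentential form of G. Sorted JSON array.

FIRST iteration:
[1]
  A via A→b: +{b}
  B via B→c: +{c}
  C via C→b b: +{b}
  C via C→d: +{d}
  S via S→A A: +{b}
  S via S→c: +{c}
  S via S→d B: +{d}
  S: {b,c,d}  A: {b}  B: {c}  C: {b,d}
[2]
  A via A→S: +{c,d}
  B via B→C: +{b,d}
  C via C→S b: +{c}
  S: {b,c,d}  A: {b,c,d}  B: {b,c,d}  C: {b,c,d}
[3] (stable)
  S: {b,c,d}  A: {b,c,d}  B: {b,c,d}  C: {b,c,d}

FOLLOW sets:
FOLLOW(S) := {$}
[1]
  C→S b: FOLLOW(S) ⊇ FIRST(b) = {b}; new: +{b}
  S→A A: FOLLOW(A) ⊇ FIRST(A) = {b,c,d}; new: +{b,c,d}
  S→A A: FOLLOW(A) ⊇ FOLLOW(S) ⊇ {$,b}; new: +{$}
  S→b C: FOLLOW(C) ⊇ FOLLOW(S) ⊇ {$,b}; new: +{$,b}
  S→d B: FOLLOW(B) ⊇ FOLLOW(S) ⊇ {$,b}; new: +{$,b}
  FOLLOW[S]={$,b}  FOLLOW[A]={$,b,c,d}  FOLLOW[B]={$,b}  FOLLOW[C]={$,b}
[2]
  A→S: FOLLOW(S) ⊇ FOLLOW(A) ⊇ {$,b,c,d}; new: +{c,d}
  S→b C: FOLLOW(C) ⊇ FOLLOW(S) ⊇ {$,b,c,d}; new: +{c,d}
  S→d B: FOLLOW(B) ⊇ FOLLOW(S) ⊇ {$,b,c,d}; new: +{c,d}
  FOLLOW[S]={$,b,c,d}  FOLLOW[A]={$,b,c,d}  FOLLOW[B]={$,b,c,d}  FOLLOW[C]={$,b,c,d}
[3] done
  FOLLOW[S]={$,b,c,d}  FOLLOW[A]={$,b,c,d}  FOLLOW[B]={$,b,c,d}  FOLLOW[C]={$,b,c,d}

FOLLOW(A) = ["$", "b", "c", "d"]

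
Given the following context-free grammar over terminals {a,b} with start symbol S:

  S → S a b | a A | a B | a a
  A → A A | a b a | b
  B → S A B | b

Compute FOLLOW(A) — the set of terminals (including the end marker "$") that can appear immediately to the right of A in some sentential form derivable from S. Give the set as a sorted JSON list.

FIRST sets, iterate to fixpoint:
pass 1:
  A via A→a b a: +{a}
  A via A→b: +{b}
  B via B→b: +{b}
  S via S→a A: +{a}
  FIRST(S)={a}  FIRST(A)={a,b}  FIRST(B)={b}
pass 2:
  B via B→S A B: +{a}
  FIRST(S)={a}  FIRST(A)={a,b}  FIRST(B)={a,b}
pass 3: (stable)
  FIRST(S)={a}  FIRST(A)={a,b}  FIRST(B)={a,b}

FOLLOW iteration:
FOLLOW(S) := {$}
[1]
  A→A A: FOLLOW(A) ⊇ FIRST(A) = {a,b}; new: +{a,b}
  B→S A B: FOLLOW(S) ⊇ FIRST(A) = {a,b}; new: +{a,b}
  S→a A: FOLLOW(A) ⊇ FOLLOW(S) ⊇ {$,a,b}; new: +{$}
  S→a B: FOLLOW(B) ⊇ FOLLOW(S) ⊇ {$,a,b}; new: +{$,a,b}
  FOLLOW[S]={$,a,b}  FOLLOW[A]={$,a,b}  FOLLOW[B]={$,a,b}
[2] (no change)
  FOLLOW[S]={$,a,b}  FOLLOW[A]={$,a,b}  FOLLOW[B]={$,a,b}

FOLLOW(A) = ["$", "a", "b"]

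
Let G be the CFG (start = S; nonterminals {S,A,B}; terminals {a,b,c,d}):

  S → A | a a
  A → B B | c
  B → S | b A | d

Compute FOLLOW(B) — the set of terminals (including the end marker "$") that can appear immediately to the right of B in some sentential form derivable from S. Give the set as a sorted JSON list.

Compute FIRST by fixpoint:
round 1:
  A via A→c: +{c}
  B via B→b A: +{b}
  B via B→d: +{d}
  S via S→A: +{c}
  S via S→a a: +{a}
  FIRST[S]={a,c}  FIRST[A]={c}  FIRST[B]={b,d}
round 2:
  A via A→B B: +{b,d}
  B via B→S: +{a,c}
  S via S→A: +{b,d}
  FIRST[S]={a,b,c,d}  FIRST[A]={b,c,d}  FIRST[B]={a,b,c,d}
round 3:
  A via A→B B: +{a}
  FIRST[S]={a,b,c,d}  FIRST[A]={a,b,c,d}  FIRST[B]={a,b,c,d}
round 4: (no change)
  FIRST[S]={a,b,c,d}  FIRST[A]={a,b,c,d}  FIRST[B]={a,b,c,d}

FOLLOW iteration:
FOLLOW(S) := {$}
iter 1:
  A→B B: FOLLOW(B) ⊇ FIRST(B) = {a,b,c,d}; new: +{a,b,c,d}
  B→S: FOLLOW(S) ⊇ FOLLOW(B) ⊇ {a,b,c,d}; new: +{a,b,c,d}
  B→b A: FOLLOW(A) ⊇ FOLLOW(B) ⊇ {a,b,c,d}; new: +{a,b,c,d}
  S→A: FOLLOW(A) ⊇ FOLLOW(S) ⊇ {$,a,b,c,d}; new: +{$}
  S: {$,a,b,c,d}  A: {$,a,b,c,d}  B: {a,b,c,d}
iter 2:
  A→B B: FOLLOW(B) ⊇ FOLLOW(A) ⊇ {$,a,b,c,d}; new: +{$}
  S: {$,a,b,c,d}  A: {$,a,b,c,d}  B: {$,a,b,c,d}
iter 3: (stable)
  S: {$,a,b,c,d}  A: {$,a,b,c,d}  B: {$,a,b,c,d}

FOLLOW(B) = ["$", "a", "b", "c", "d"]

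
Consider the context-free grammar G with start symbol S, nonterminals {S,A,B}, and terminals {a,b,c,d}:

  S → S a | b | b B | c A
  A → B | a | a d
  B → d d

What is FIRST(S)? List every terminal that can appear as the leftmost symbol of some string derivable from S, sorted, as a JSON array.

Compute FIRST by fixpoint:
round 1:
  A via A→a: +{a}
  B via B→d d: +{d}
  S via S→b: +{b}
  S via S→c A: +{c}
  FIRST(S)={b,c}  FIRST(A)={a}  FIRST(B)={d}
round 2:
  A via A→B: +{d}
  FIRST(S)={b,c}  FIRST(A)={a,d}  FIRST(B)={d}
round 3: done
  FIRST(S)={b,c}  FIRST(A)={a,d}  FIRST(B)={d}

FIRST(S) = ["b", "c"]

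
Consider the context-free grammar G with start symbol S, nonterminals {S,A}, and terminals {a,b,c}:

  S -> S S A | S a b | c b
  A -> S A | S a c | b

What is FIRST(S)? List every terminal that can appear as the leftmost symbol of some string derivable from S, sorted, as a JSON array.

FIRST sets, iterate to fixpoint:
round 1:
  A via A→b: +{b}
  S via S→c b: +{c}
  FIRST(S)={c}  FIRST(A)={b}
round 2:
  A via A→S A: +{c}
  FIRST(S)={c}  FIRST(A)={b,c}
round 3: — fixpoint
  FIRST(S)={c}  FIRST(A)={b,c}

FIRST(S) = ["c"]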